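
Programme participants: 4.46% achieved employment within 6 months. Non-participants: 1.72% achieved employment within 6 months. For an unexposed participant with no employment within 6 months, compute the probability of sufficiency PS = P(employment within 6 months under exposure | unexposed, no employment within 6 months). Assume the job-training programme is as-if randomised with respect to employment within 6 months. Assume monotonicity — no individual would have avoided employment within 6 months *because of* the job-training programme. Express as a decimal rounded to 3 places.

PS ≈ 0.028

p₁ = 0.0446, p₀ = 0.0172.
Under exogeneity and monotonicity, PS = (p₁ − p₀) / (1 − p₀).
PS = (0.0446 − 0.0172) / (1 − 0.0172) = 0.0274 / 0.9828 ≈ 0.0279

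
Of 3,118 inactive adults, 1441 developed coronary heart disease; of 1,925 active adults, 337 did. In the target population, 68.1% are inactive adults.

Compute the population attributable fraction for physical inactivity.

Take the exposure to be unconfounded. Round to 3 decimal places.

p₁ = P(outcome | exposed) = 1441/3118 = 0.46216
p₀ = P(outcome | unexposed) = 337/1925 = 0.17506
Overall risk P(Y=1) = π·p₁ + (1−π)·p₀ = 0.681×0.46216 + 0.319×0.17506 = 0.37057.
Under exogeneity, PAF = [P(Y=1) − p₀] / P(Y=1).
PAF = (0.37057 − 0.17506) / 0.37057 ≈ 0.5276

PAF ≈ 0.528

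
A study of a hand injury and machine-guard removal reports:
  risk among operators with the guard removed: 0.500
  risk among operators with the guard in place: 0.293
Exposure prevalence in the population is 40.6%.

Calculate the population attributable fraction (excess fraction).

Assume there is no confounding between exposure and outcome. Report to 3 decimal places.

PAF ≈ 0.223

Let p₁ = 0.5, p₀ = 0.293.
Overall risk P(Y=1) = π·p₁ + (1−π)·p₀ = 0.406×0.5 + 0.594×0.293 = 0.37704.
Under exogeneity, PAF = [P(Y=1) − p₀] / P(Y=1).
PAF = (0.37704 − 0.293) / 0.37704 ≈ 0.2229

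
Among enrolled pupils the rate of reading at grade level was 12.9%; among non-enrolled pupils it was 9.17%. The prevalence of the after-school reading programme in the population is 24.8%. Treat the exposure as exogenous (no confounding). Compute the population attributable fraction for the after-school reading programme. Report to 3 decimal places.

p₁ = 0.129, p₀ = 0.0917.
Overall risk P(Y=1) = π·p₁ + (1−π)·p₀ = 0.248×0.129 + 0.752×0.0917 = 0.10095.
Under exogeneity, PAF = [P(Y=1) − p₀] / P(Y=1).
PAF = (0.10095 − 0.0917) / 0.10095 ≈ 0.0916

PAF ≈ 0.092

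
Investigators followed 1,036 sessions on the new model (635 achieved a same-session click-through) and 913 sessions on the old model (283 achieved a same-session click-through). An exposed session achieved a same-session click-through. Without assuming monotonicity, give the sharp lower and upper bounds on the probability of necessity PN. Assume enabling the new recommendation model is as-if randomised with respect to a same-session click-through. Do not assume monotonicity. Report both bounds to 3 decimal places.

0.494 ≤ PN ≤ 1.000

p₁ = P(outcome | exposed) = 635/1036 = 0.61293
p₀ = P(outcome | unexposed) = 283/913 = 0.30997
Under exogeneity alone the bounds on PN are max{0,(p₁−p₀)/p₁} ≤ PN ≤ min{1,(1−p₀)/p₁}.
  lower = (p₁ − p₀)/p₁ = 0.30297 / 0.61293 ≈ 0.4943
  upper = min{1, (1 − p₀)/p₁} = 0.69003 / 0.61293 ≈ 1.1258 → capped at 1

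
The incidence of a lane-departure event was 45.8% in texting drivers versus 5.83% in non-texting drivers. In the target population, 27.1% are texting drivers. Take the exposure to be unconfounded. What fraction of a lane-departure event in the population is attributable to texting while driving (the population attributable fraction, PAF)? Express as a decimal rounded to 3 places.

p₁ = 0.458, p₀ = 0.0583.
Overall risk P(Y=1) = π·p₁ + (1−π)·p₀ = 0.271×0.458 + 0.729×0.0583 = 0.16662.
Under exogeneity, PAF = [P(Y=1) − p₀] / P(Y=1).
PAF = (0.16662 − 0.0583) / 0.16662 ≈ 0.6501

PAF ≈ 0.650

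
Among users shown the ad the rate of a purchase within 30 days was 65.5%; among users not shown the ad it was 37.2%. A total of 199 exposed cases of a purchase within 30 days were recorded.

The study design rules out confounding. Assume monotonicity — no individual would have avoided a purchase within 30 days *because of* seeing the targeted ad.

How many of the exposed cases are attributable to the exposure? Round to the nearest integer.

p₁ = 0.655, p₀ = 0.372.
PN = (p₁ − p₀)/p₁ = (0.655 − 0.372) / 0.655 ≈ 0.43206.
Attributable cases ≈ PN × (exposed cases) = 0.43206 × 199 ≈ 85.98.

about 86 cases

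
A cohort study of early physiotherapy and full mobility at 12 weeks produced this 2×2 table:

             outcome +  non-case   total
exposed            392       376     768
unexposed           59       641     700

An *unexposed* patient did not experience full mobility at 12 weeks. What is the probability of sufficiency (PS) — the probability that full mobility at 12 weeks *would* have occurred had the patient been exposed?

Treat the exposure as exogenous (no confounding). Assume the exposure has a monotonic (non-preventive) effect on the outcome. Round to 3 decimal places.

p₁ = P(outcome | exposed) = 392/768 = 0.51042
p₀ = P(outcome | unexposed) = 59/700 = 0.084286
Under exogeneity and monotonicity, PS = (p₁ − p₀) / (1 − p₀).
PS = (0.51042 − 0.084286) / (1 − 0.084286) = 0.42613 / 0.91571 ≈ 0.4654

PS ≈ 0.465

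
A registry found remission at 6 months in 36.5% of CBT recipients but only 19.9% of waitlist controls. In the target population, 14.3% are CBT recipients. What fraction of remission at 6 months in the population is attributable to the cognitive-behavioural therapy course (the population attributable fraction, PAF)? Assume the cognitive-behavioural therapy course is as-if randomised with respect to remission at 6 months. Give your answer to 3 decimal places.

PAF ≈ 0.107

p₁ = 0.365, p₀ = 0.199.
Overall risk P(Y=1) = π·p₁ + (1−π)·p₀ = 0.143×0.365 + 0.857×0.199 = 0.22274.
Under exogeneity, PAF = [P(Y=1) − p₀] / P(Y=1).
PAF = (0.22274 − 0.199) / 0.22274 ≈ 0.1066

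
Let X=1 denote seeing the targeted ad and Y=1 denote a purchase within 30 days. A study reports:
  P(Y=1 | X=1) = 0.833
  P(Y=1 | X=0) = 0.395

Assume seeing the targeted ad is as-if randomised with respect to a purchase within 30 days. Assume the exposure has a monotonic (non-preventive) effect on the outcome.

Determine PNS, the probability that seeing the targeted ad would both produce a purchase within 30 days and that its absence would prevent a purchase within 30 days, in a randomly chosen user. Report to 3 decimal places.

Let p₁ = 0.833, p₀ = 0.395.
Under exogeneity and monotonicity, PNS = p₁ − p₀.
PNS = 0.833 − 0.395 = 0.438

PNS ≈ 0.438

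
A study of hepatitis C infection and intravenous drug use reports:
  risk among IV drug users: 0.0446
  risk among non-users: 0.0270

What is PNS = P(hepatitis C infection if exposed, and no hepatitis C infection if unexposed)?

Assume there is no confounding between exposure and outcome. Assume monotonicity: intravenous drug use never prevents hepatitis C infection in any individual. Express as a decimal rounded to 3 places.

PNS ≈ 0.018

Let p₁ = 0.0446, p₀ = 0.027.
Under exogeneity and monotonicity, PNS = p₁ − p₀.
PNS = 0.0446 − 0.027 = 0.0176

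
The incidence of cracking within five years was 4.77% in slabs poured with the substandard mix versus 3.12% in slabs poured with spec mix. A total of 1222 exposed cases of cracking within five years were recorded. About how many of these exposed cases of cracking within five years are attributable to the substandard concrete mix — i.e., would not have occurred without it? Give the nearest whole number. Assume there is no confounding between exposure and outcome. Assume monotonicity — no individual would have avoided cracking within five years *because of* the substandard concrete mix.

about 423 cases

p₁ = 0.0477, p₀ = 0.0312.
PN = (p₁ − p₀)/p₁ = (0.0477 − 0.0312) / 0.0477 ≈ 0.34591.
Attributable cases ≈ PN × (exposed cases) = 0.34591 × 1222 ≈ 422.70.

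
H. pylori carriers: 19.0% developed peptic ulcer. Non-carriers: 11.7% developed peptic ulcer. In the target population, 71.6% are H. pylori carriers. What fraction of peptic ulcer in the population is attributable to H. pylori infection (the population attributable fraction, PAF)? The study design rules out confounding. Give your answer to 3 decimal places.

PAF ≈ 0.309

p₁ = 0.19, p₀ = 0.117.
Overall risk P(Y=1) = π·p₁ + (1−π)·p₀ = 0.716×0.19 + 0.284×0.117 = 0.16927.
Under exogeneity, PAF = [P(Y=1) − p₀] / P(Y=1).
PAF = (0.16927 − 0.117) / 0.16927 ≈ 0.3088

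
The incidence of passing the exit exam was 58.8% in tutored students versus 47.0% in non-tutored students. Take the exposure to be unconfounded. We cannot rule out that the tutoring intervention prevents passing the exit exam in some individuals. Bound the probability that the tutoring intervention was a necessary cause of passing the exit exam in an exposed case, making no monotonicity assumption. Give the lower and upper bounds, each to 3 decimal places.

0.201 ≤ PN ≤ 0.901

p₁ = 0.588, p₀ = 0.47.
Under exogeneity alone the bounds on PN are max{0,(p₁−p₀)/p₁} ≤ PN ≤ min{1,(1−p₀)/p₁}.
  lower = (p₁ − p₀)/p₁ = 0.118 / 0.588 ≈ 0.2007
  upper = min{1, (1 − p₀)/p₁} = 0.53 / 0.588 ≈ 0.9014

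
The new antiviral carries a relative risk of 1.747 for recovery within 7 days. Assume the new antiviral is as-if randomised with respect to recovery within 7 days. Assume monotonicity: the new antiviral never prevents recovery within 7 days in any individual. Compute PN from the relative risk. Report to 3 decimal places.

Under exogeneity and monotonicity, PN = (RR − 1) / RR = 1 − 1/RR.
PN = (1.747 − 1) / 1.747 = 0.747 / 1.747 ≈ 0.4276

PN ≈ 0.428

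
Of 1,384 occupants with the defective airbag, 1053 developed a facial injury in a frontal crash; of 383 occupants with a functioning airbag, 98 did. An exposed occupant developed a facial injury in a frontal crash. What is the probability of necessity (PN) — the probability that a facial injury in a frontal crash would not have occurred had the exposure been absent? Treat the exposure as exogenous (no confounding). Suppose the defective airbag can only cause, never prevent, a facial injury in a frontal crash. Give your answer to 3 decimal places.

PN ≈ 0.664

p₁ = P(outcome | exposed) = 1053/1384 = 0.76084
p₀ = P(outcome | unexposed) = 98/383 = 0.25587
Under exogeneity and monotonicity, PN = (p₁ − p₀) / p₁.
PN = (0.76084 − 0.25587) / 0.76084 = 0.50496 / 0.76084 ≈ 0.6637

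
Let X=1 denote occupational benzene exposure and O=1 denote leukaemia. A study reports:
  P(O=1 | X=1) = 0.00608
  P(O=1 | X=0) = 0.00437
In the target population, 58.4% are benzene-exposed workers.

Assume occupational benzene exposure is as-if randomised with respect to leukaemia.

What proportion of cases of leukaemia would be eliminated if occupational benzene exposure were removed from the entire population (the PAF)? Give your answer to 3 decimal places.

PAF ≈ 0.186

Let p₁ = 0.00608, p₀ = 0.00437.
Overall risk P(Y=1) = π·p₁ + (1−π)·p₀ = 0.584×0.00608 + 0.416×0.00437 = 0.0053686.
Under exogeneity, PAF = [P(Y=1) − p₀] / P(Y=1).
PAF = (0.0053686 − 0.00437) / 0.0053686 ≈ 0.1860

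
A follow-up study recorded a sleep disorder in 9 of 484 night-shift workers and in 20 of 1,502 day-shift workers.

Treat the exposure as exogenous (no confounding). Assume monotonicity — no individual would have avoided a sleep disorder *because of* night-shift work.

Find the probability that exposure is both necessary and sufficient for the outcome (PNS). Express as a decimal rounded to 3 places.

PNS ≈ 0.005

p₁ = P(outcome | exposed) = 9/484 = 0.018595
p₀ = P(outcome | unexposed) = 20/1502 = 0.013316
Under exogeneity and monotonicity, PNS = p₁ − p₀.
PNS = 0.018595 − 0.013316 = 0.0052795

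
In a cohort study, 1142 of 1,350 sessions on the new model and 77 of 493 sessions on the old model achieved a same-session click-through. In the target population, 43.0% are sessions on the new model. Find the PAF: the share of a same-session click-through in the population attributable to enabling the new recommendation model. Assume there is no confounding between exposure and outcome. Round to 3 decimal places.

p₁ = P(outcome | exposed) = 1142/1350 = 0.84593
p₀ = P(outcome | unexposed) = 77/493 = 0.15619
Overall risk P(Y=1) = π·p₁ + (1−π)·p₀ = 0.43×0.84593 + 0.57×0.15619 = 0.45277.
Under exogeneity, PAF = [P(Y=1) − p₀] / P(Y=1).
PAF = (0.45277 − 0.15619) / 0.45277 ≈ 0.6550

PAF ≈ 0.655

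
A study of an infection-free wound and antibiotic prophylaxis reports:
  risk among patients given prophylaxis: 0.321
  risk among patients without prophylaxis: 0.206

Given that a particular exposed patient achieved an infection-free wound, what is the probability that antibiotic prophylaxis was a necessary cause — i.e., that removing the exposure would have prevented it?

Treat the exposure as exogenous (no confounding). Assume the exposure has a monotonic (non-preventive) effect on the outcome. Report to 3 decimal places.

PN ≈ 0.358

Let p₁ = 0.321, p₀ = 0.206.
Under exogeneity and monotonicity, PN = (p₁ − p₀) / p₁.
PN = (0.321 − 0.206) / 0.321 = 0.115 / 0.321 ≈ 0.3583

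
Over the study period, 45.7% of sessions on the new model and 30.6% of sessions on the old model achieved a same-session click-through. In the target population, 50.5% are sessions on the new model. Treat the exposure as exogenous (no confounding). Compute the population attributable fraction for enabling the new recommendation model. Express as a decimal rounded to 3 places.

PAF ≈ 0.199

p₁ = 0.457, p₀ = 0.306.
Overall risk P(Y=1) = π·p₁ + (1−π)·p₀ = 0.505×0.457 + 0.495×0.306 = 0.38226.
Under exogeneity, PAF = [P(Y=1) − p₀] / P(Y=1).
PAF = (0.38226 − 0.306) / 0.38226 ≈ 0.1995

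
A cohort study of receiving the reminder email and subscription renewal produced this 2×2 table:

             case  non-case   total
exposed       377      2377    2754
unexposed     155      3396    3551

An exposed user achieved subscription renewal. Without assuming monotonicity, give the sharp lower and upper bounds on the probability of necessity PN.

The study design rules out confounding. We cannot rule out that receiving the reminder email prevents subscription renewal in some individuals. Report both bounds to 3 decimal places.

0.681 ≤ PN ≤ 1.000

p₁ = P(outcome | exposed) = 377/2754 = 0.13689
p₀ = P(outcome | unexposed) = 155/3551 = 0.04365
Under exogeneity alone the bounds on PN are max{0,(p₁−p₀)/p₁} ≤ PN ≤ min{1,(1−p₀)/p₁}.
  lower = (p₁ − p₀)/p₁ = 0.093242 / 0.13689 ≈ 0.6811
  upper = min{1, (1 − p₀)/p₁} = 0.95635 / 0.13689 ≈ 6.9862 → capped at 1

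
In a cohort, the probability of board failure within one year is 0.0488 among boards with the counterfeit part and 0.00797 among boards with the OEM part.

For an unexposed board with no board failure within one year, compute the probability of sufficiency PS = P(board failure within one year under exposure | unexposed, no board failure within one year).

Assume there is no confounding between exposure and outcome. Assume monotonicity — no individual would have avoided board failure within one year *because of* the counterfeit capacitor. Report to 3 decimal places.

Let p₁ = 0.0488, p₀ = 0.00797.
Under exogeneity and monotonicity, PS = (p₁ − p₀) / (1 − p₀).
PS = (0.0488 − 0.00797) / (1 − 0.00797) = 0.04083 / 0.99203 ≈ 0.0412

PS ≈ 0.041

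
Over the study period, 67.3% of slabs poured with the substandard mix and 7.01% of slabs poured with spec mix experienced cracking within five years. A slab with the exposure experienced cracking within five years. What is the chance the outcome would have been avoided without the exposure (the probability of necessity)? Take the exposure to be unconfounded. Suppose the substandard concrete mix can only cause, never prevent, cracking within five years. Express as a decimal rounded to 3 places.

p₁ = 0.673, p₀ = 0.0701.
Under exogeneity and monotonicity, PN = (p₁ − p₀) / p₁.
PN = (0.673 − 0.0701) / 0.673 = 0.6029 / 0.673 ≈ 0.8958

PN ≈ 0.896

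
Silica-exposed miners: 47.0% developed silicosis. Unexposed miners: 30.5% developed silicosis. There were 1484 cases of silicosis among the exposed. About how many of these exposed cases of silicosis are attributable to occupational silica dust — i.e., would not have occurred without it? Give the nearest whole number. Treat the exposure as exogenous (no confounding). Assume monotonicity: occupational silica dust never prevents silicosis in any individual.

about 521 cases

p₁ = 0.47, p₀ = 0.305.
PN = (p₁ − p₀)/p₁ = (0.47 − 0.305) / 0.47 ≈ 0.35106.
Attributable cases ≈ PN × (exposed cases) = 0.35106 × 1484 ≈ 520.98.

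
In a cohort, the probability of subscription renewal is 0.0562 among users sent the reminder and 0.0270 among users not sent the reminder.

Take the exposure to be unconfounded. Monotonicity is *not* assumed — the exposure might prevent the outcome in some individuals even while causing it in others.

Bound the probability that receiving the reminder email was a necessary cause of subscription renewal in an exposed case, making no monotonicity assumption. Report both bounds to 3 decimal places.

0.520 ≤ PN ≤ 1.000

Let p₁ = 0.0562, p₀ = 0.027.
Under exogeneity alone the bounds on PN are max{0,(p₁−p₀)/p₁} ≤ PN ≤ min{1,(1−p₀)/p₁}.
  lower = (p₁ − p₀)/p₁ = 0.0292 / 0.0562 ≈ 0.5196
  upper = min{1, (1 − p₀)/p₁} = 0.973 / 0.0562 ≈ 17.3132 → capped at 1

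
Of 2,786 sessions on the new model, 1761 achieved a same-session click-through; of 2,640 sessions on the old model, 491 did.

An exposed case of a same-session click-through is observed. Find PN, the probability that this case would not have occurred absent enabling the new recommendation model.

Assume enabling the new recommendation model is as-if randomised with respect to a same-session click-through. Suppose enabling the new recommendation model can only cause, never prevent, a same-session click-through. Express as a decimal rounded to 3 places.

PN ≈ 0.706

p₁ = P(outcome | exposed) = 1761/2786 = 0.63209
p₀ = P(outcome | unexposed) = 491/2640 = 0.18598
Under exogeneity and monotonicity, PN = (p₁ − p₀) / p₁.
PN = (0.63209 − 0.18598) / 0.63209 = 0.4461 / 0.63209 ≈ 0.7058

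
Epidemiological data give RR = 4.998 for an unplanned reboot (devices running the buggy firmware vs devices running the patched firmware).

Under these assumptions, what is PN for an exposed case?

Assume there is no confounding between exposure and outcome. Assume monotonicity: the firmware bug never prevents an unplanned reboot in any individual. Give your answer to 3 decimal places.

PN ≈ 0.800

Under exogeneity and monotonicity, PN = (RR − 1) / RR = 1 − 1/RR.
PN = (4.998 − 1) / 4.998 = 3.998 / 4.998 ≈ 0.7999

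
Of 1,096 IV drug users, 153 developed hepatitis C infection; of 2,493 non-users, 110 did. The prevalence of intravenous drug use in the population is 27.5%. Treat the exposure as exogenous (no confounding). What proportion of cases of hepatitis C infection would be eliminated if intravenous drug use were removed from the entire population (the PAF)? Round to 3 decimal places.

p₁ = P(outcome | exposed) = 153/1096 = 0.1396
p₀ = P(outcome | unexposed) = 110/2493 = 0.044124
Overall risk P(Y=1) = π·p₁ + (1−π)·p₀ = 0.275×0.1396 + 0.725×0.044124 = 0.070379.
Under exogeneity, PAF = [P(Y=1) − p₀] / P(Y=1).
PAF = (0.070379 − 0.044124) / 0.070379 ≈ 0.3731

PAF ≈ 0.373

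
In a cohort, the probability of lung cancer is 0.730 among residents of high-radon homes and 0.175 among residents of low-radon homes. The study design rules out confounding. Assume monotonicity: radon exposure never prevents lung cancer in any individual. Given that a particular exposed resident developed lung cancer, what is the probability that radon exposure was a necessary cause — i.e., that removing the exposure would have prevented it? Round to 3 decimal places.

PN ≈ 0.760

Let p₁ = 0.73, p₀ = 0.175.
Under exogeneity and monotonicity, PN = (p₁ − p₀) / p₁.
PN = (0.73 − 0.175) / 0.73 = 0.555 / 0.73 ≈ 0.7603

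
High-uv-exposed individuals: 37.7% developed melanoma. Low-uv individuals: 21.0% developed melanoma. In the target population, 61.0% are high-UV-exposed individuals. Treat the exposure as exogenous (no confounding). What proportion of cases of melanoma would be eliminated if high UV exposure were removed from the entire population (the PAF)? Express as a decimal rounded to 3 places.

PAF ≈ 0.327

p₁ = 0.377, p₀ = 0.21.
Overall risk P(Y=1) = π·p₁ + (1−π)·p₀ = 0.61×0.377 + 0.39×0.21 = 0.31187.
Under exogeneity, PAF = [P(Y=1) − p₀] / P(Y=1).
PAF = (0.31187 − 0.21) / 0.31187 ≈ 0.3266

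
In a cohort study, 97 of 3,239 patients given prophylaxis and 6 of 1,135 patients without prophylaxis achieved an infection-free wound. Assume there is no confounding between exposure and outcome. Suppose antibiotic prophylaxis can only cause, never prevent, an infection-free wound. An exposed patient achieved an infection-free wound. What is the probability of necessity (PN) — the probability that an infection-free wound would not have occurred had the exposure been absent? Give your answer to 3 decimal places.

p₁ = P(outcome | exposed) = 97/3239 = 0.029948
p₀ = P(outcome | unexposed) = 6/1135 = 0.0052863
Under exogeneity and monotonicity, PN = (p₁ − p₀) / p₁.
PN = (0.029948 − 0.0052863) / 0.029948 = 0.024661 / 0.029948 ≈ 0.8235

PN ≈ 0.823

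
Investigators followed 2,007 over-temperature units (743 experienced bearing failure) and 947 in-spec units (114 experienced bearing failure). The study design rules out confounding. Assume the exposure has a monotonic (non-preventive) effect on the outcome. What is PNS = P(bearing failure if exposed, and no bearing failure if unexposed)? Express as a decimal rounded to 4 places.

p₁ = P(outcome | exposed) = 743/2007 = 0.3702
p₀ = P(outcome | unexposed) = 114/947 = 0.12038
Under exogeneity and monotonicity, PNS = p₁ − p₀.
PNS = 0.3702 − 0.12038 = 0.24982

PNS ≈ 0.2498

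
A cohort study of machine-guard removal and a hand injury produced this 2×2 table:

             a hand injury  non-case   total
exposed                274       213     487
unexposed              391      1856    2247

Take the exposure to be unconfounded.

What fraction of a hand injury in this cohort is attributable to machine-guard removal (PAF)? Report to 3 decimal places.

PAF ≈ 0.285

p₁ = P(outcome | exposed) = 274/487 = 0.56263
p₀ = P(outcome | unexposed) = 391/2247 = 0.17401
Exposure prevalence π = 487/2734 = 0.17813; overall risk P(Y=1) = 0.24323.
Under exogeneity, PAF = [P(Y=1) − p₀]/P(Y=1).
PAF = (0.24323 − 0.17401) / 0.24323 ≈ 0.2846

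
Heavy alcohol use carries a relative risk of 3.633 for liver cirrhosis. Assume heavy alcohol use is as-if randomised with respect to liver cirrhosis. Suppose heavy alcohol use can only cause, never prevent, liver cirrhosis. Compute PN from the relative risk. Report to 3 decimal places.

Under exogeneity and monotonicity, PN = (RR − 1) / RR = 1 − 1/RR.
PN = (3.633 − 1) / 3.633 = 2.633 / 3.633 ≈ 0.7247

PN ≈ 0.725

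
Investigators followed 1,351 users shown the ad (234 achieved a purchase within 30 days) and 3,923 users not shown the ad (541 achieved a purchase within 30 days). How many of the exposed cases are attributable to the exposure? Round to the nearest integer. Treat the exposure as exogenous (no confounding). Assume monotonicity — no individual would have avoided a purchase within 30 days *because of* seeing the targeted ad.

about 48 cases

p₁ = P(outcome | exposed) = 234/1351 = 0.17321
p₀ = P(outcome | unexposed) = 541/3923 = 0.1379
PN = (p₁ − p₀)/p₁ = (0.17321 − 0.1379) / 0.17321 ≈ 0.20381.
Attributable cases ≈ PN × (exposed cases) = 0.20381 × 234 ≈ 47.69.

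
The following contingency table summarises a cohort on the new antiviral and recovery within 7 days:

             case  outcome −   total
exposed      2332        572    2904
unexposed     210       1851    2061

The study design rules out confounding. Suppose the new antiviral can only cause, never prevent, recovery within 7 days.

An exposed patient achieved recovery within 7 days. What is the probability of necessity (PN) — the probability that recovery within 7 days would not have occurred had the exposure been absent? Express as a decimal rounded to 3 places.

p₁ = P(outcome | exposed) = 2332/2904 = 0.80303
p₀ = P(outcome | unexposed) = 210/2061 = 0.10189
Under exogeneity and monotonicity, PN = (p₁ − p₀) / p₁.
PN = (0.80303 − 0.10189) / 0.80303 = 0.70114 / 0.80303 ≈ 0.8731

PN ≈ 0.873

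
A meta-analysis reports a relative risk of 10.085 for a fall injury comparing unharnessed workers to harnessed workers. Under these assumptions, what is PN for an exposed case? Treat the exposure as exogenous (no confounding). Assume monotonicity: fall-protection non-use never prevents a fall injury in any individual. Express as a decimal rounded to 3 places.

PN ≈ 0.901

Under exogeneity and monotonicity, PN = (RR − 1) / RR = 1 − 1/RR.
PN = (10.085 − 1) / 10.085 = 9.085 / 10.085 ≈ 0.9008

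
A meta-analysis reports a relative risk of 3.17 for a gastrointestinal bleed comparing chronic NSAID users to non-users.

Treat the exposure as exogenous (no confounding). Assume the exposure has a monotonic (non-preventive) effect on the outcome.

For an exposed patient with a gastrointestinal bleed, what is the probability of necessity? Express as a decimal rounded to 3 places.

Under exogeneity and monotonicity, PN = (RR − 1) / RR = 1 − 1/RR.
PN = (3.17 − 1) / 3.17 = 2.17 / 3.17 ≈ 0.6845

PN ≈ 0.685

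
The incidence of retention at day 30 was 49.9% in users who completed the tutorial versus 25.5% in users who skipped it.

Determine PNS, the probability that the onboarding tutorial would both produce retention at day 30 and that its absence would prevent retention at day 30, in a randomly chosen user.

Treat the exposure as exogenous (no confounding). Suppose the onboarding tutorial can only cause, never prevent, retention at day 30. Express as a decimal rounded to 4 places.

p₁ = 0.499, p₀ = 0.255.
Under exogeneity and monotonicity, PNS = p₁ − p₀.
PNS = 0.499 − 0.255 = 0.244

PNS ≈ 0.2440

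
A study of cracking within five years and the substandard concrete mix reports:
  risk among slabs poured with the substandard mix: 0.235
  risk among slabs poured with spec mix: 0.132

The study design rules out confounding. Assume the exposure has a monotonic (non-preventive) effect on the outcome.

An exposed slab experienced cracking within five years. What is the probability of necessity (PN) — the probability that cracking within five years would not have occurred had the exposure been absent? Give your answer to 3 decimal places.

Let p₁ = 0.235, p₀ = 0.132.
Under exogeneity and monotonicity, PN = (p₁ − p₀) / p₁.
PN = (0.235 − 0.132) / 0.235 = 0.103 / 0.235 ≈ 0.4383

PN ≈ 0.438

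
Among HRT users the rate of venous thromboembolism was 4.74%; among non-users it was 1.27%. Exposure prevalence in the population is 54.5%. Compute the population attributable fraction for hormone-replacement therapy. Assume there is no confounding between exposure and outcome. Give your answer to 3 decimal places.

PAF ≈ 0.598

p₁ = 0.0474, p₀ = 0.0127.
Overall risk P(Y=1) = π·p₁ + (1−π)·p₀ = 0.545×0.0474 + 0.455×0.0127 = 0.031612.
Under exogeneity, PAF = [P(Y=1) − p₀] / P(Y=1).
PAF = (0.031612 − 0.0127) / 0.031612 ≈ 0.5982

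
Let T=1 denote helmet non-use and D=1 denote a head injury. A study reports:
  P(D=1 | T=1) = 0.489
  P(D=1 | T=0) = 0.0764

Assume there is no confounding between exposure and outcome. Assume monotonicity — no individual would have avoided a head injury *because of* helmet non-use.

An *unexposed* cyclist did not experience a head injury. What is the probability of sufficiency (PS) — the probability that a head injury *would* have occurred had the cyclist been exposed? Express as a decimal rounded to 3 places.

Let p₁ = 0.489, p₀ = 0.0764.
Under exogeneity and monotonicity, PS = (p₁ − p₀) / (1 − p₀).
PS = (0.489 − 0.0764) / (1 − 0.0764) = 0.4126 / 0.9236 ≈ 0.4467

PS ≈ 0.447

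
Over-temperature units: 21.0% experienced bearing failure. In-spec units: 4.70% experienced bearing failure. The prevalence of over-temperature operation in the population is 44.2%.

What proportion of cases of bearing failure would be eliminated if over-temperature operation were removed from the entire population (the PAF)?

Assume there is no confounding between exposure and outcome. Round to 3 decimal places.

PAF ≈ 0.605

p₁ = 0.21, p₀ = 0.047.
Overall risk P(Y=1) = π·p₁ + (1−π)·p₀ = 0.442×0.21 + 0.558×0.047 = 0.11905.
Under exogeneity, PAF = [P(Y=1) − p₀] / P(Y=1).
PAF = (0.11905 − 0.047) / 0.11905 ≈ 0.6052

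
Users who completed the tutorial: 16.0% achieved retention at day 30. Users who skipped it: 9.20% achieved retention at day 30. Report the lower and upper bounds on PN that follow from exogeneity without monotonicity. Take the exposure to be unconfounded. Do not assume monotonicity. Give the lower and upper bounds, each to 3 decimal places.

0.425 ≤ PN ≤ 1.000

p₁ = 0.16, p₀ = 0.092.
Under exogeneity alone the bounds on PN are max{0,(p₁−p₀)/p₁} ≤ PN ≤ min{1,(1−p₀)/p₁}.
  lower = (p₁ − p₀)/p₁ = 0.068 / 0.16 ≈ 0.4250
  upper = min{1, (1 − p₀)/p₁} = 0.908 / 0.16 ≈ 5.6750 → capped at 1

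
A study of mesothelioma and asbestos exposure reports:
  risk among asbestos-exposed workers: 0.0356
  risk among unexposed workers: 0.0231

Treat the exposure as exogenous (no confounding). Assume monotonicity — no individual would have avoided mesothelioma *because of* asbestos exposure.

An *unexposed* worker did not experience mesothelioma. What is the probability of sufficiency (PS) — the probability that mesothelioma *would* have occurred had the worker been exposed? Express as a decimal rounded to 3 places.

Let p₁ = 0.0356, p₀ = 0.0231.
Under exogeneity and monotonicity, PS = (p₁ − p₀) / (1 − p₀).
PS = (0.0356 − 0.0231) / (1 − 0.0231) = 0.0125 / 0.9769 ≈ 0.0128

PS ≈ 0.013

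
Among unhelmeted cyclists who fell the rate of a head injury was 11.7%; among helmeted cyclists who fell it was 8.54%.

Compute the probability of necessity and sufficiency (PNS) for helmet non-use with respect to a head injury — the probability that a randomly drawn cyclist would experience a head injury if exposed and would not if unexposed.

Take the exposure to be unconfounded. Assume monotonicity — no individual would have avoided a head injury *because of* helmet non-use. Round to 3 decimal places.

PNS ≈ 0.032

p₁ = 0.117, p₀ = 0.0854.
Under exogeneity and monotonicity, PNS = p₁ − p₀.
PNS = 0.117 − 0.0854 = 0.0316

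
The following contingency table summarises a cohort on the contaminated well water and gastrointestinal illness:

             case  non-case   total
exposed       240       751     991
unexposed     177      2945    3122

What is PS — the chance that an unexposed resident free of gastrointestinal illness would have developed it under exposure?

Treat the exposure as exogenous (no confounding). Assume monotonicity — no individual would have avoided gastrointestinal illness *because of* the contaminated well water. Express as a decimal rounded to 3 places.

PS ≈ 0.197

p₁ = P(outcome | exposed) = 240/991 = 0.24218
p₀ = P(outcome | unexposed) = 177/3122 = 0.056694
Under exogeneity and monotonicity, PS = (p₁ − p₀) / (1 − p₀).
PS = (0.24218 − 0.056694) / (1 − 0.056694) = 0.18549 / 0.94331 ≈ 0.1966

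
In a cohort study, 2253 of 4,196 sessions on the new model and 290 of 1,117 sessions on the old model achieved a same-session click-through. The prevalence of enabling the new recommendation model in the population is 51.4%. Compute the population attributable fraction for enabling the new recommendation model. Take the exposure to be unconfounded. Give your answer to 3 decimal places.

PAF ≈ 0.354

p₁ = P(outcome | exposed) = 2253/4196 = 0.53694
p₀ = P(outcome | unexposed) = 290/1117 = 0.25962
Overall risk P(Y=1) = π·p₁ + (1−π)·p₀ = 0.514×0.53694 + 0.486×0.25962 = 0.40216.
Under exogeneity, PAF = [P(Y=1) − p₀] / P(Y=1).
PAF = (0.40216 − 0.25962) / 0.40216 ≈ 0.3544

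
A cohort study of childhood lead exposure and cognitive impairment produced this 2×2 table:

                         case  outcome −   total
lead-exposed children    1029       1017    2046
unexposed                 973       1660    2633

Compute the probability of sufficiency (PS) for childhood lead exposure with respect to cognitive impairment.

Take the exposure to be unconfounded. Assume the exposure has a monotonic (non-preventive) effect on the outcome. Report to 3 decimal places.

PS ≈ 0.212

p₁ = P(outcome | exposed) = 1029/2046 = 0.50293
p₀ = P(outcome | unexposed) = 973/2633 = 0.36954
Under exogeneity and monotonicity, PS = (p₁ − p₀)/(1 − p₀).
PS = (0.50293 − 0.36954) / 0.63046 ≈ 0.2116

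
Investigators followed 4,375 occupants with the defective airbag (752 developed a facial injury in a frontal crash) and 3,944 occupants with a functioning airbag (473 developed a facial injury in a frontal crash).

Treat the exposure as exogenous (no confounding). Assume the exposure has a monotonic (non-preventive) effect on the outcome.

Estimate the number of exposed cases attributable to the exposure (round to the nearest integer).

p₁ = P(outcome | exposed) = 752/4375 = 0.17189
p₀ = P(outcome | unexposed) = 473/3944 = 0.11993
PN = (p₁ − p₀)/p₁ = (0.17189 − 0.11993) / 0.17189 ≈ 0.30227.
Attributable cases ≈ PN × (exposed cases) = 0.30227 × 752 ≈ 227.31.

about 227 cases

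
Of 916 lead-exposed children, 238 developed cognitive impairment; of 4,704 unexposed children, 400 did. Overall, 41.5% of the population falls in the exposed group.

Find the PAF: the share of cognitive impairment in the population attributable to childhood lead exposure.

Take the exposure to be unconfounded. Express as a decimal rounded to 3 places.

PAF ≈ 0.460

p₁ = P(outcome | exposed) = 238/916 = 0.25983
p₀ = P(outcome | unexposed) = 400/4704 = 0.085034
Overall risk P(Y=1) = π·p₁ + (1−π)·p₀ = 0.415×0.25983 + 0.585×0.085034 = 0.15757.
Under exogeneity, PAF = [P(Y=1) − p₀] / P(Y=1).
PAF = (0.15757 − 0.085034) / 0.15757 ≈ 0.4603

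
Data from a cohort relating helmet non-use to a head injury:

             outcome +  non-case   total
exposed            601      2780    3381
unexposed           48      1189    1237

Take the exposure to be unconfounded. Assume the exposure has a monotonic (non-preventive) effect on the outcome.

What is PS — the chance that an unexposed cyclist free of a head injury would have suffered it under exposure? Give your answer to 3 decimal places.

PS ≈ 0.145

p₁ = P(outcome | exposed) = 601/3381 = 0.17776
p₀ = P(outcome | unexposed) = 48/1237 = 0.038804
Under exogeneity and monotonicity, PS = (p₁ − p₀)/(1 − p₀).
PS = (0.17776 − 0.038804) / 0.9612 ≈ 0.1446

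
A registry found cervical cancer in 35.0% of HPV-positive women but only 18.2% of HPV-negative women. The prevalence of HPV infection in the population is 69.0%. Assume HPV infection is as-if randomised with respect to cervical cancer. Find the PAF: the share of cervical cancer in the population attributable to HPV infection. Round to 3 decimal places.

p₁ = 0.35, p₀ = 0.182.
Overall risk P(Y=1) = π·p₁ + (1−π)·p₀ = 0.69×0.35 + 0.31×0.182 = 0.29792.
Under exogeneity, PAF = [P(Y=1) − p₀] / P(Y=1).
PAF = (0.29792 − 0.182) / 0.29792 ≈ 0.3891

PAF ≈ 0.389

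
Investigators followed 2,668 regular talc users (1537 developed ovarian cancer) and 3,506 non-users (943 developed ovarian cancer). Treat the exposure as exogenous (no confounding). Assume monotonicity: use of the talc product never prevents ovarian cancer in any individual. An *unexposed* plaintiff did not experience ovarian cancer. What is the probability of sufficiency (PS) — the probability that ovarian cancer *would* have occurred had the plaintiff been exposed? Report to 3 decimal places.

PS ≈ 0.420

p₁ = P(outcome | exposed) = 1537/2668 = 0.57609
p₀ = P(outcome | unexposed) = 943/3506 = 0.26897
Under exogeneity and monotonicity, PS = (p₁ − p₀) / (1 − p₀).
PS = (0.57609 − 0.26897) / (1 − 0.26897) = 0.30712 / 0.73103 ≈ 0.4201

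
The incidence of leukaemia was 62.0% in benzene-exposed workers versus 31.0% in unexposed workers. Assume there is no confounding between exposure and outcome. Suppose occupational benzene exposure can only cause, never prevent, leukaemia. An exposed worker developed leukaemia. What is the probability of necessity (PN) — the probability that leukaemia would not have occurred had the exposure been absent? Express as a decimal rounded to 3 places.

p₁ = 0.62, p₀ = 0.31.
Under exogeneity and monotonicity, PN = (p₁ − p₀) / p₁.
PN = (0.62 − 0.31) / 0.62 = 0.31 / 0.62 ≈ 0.5000

PN ≈ 0.500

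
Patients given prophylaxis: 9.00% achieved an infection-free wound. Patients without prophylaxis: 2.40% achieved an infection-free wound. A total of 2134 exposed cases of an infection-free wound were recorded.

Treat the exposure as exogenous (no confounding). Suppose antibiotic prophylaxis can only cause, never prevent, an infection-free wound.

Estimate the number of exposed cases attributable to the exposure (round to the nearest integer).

about 1565 cases

p₁ = 0.09, p₀ = 0.024.
PN = (p₁ − p₀)/p₁ = (0.09 − 0.024) / 0.09 ≈ 0.73333.
Attributable cases ≈ PN × (exposed cases) = 0.73333 × 2134 ≈ 1564.93.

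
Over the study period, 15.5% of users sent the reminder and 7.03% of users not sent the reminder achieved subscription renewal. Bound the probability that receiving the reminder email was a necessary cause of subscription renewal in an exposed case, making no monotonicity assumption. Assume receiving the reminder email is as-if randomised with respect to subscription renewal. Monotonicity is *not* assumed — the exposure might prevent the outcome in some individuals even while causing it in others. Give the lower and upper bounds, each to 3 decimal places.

p₁ = 0.155, p₀ = 0.0703.
Under exogeneity alone the bounds on PN are max{0,(p₁−p₀)/p₁} ≤ PN ≤ min{1,(1−p₀)/p₁}.
  lower = (p₁ − p₀)/p₁ = 0.0847 / 0.155 ≈ 0.5465
  upper = min{1, (1 − p₀)/p₁} = 0.9297 / 0.155 ≈ 5.9981 → capped at 1

0.546 ≤ PN ≤ 1.000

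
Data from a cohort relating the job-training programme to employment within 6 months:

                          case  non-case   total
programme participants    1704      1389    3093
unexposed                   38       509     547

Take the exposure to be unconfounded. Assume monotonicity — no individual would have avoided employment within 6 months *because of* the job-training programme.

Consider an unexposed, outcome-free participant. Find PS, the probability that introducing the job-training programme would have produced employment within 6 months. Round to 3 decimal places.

p₁ = P(outcome | exposed) = 1704/3093 = 0.55092
p₀ = P(outcome | unexposed) = 38/547 = 0.06947
Under exogeneity and monotonicity, PS = (p₁ − p₀)/(1 − p₀).
PS = (0.55092 − 0.06947) / 0.93053 ≈ 0.5174

PS ≈ 0.517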